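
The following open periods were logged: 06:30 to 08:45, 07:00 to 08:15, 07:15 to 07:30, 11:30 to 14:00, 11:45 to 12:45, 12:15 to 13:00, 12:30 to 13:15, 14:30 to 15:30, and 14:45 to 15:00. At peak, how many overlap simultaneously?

4

Walk the sorted start/end points keeping a running depth.
The depth first hits 4 at 12:30.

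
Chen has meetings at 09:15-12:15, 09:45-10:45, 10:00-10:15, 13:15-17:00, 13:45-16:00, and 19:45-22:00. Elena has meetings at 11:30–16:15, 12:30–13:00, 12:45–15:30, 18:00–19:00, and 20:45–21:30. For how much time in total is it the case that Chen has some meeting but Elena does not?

4 h 30 min

A, merged: 09:15–12:15, 13:15–17:00, 19:45–22:00.
B, merged: 11:30–16:15, 18:00–19:00, 20:45–21:30.
A \ B = 09:15–11:30, 16:15–17:00, 19:45–20:45, 21:30–22:00.
Total: 2 h 15 min + 45 min + 1 h + 30 min = 4 h 30 min.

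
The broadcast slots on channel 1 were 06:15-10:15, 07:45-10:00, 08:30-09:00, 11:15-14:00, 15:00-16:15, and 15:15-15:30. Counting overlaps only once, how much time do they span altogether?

8 h

Merged: 06:15–10:15, 11:15–14:00, 15:00–16:15.
Lengths: 4 h + 2 h 45 min + 1 h 15 min = 8 h.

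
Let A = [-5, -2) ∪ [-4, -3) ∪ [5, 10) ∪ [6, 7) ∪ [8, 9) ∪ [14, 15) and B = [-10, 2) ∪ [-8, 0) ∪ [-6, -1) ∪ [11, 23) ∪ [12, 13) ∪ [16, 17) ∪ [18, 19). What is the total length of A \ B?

A, merged: [-5, -2), [5, 10), [14, 15).
B, merged: [-10, 2), [11, 23).
A \ B = [5, 10).
Total: 5.

5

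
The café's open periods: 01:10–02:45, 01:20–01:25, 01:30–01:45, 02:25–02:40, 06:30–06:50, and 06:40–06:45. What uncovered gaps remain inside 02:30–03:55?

After merging, the occupied span is 01:10–02:45, 06:30–06:50.
Gaps within 02:30–03:55: 02:45–03:55.

02:45–03:55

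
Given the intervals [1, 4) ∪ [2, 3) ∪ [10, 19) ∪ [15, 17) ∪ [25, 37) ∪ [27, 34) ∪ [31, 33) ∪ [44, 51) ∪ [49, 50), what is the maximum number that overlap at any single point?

3

At 31, 3 of the intervals are simultaneously active.
No point has more.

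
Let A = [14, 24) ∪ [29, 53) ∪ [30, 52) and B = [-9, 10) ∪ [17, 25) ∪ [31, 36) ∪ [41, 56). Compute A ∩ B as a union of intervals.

[17, 24) ∪ [31, 36) ∪ [41, 53)

Merge the first list: [14, 24), [29, 53).
[14, 24) ∩ B → [17, 24).
[29, 53) ∩ B → [31, 36), [41, 53).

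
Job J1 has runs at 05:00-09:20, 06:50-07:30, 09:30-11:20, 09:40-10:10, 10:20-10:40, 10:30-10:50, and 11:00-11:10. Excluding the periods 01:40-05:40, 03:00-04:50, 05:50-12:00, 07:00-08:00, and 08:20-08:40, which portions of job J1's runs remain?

05:40–05:50

Merge the first list: 05:00–09:20, 09:30–11:20.
Merge the second list: 01:40–05:40, 05:50–12:00.
05:00–09:20 minus B → 05:40–05:50.
09:30–11:20: fully covered by B → removed.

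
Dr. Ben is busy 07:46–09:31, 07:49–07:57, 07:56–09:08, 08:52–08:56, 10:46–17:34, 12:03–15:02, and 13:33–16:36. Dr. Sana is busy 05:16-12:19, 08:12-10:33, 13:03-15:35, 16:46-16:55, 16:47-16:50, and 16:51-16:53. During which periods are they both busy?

07:46–09:31, 10:46–12:19, 13:03–15:35, 16:46–16:55

First set merges to 07:46–09:31, 10:46–17:34.
Second set merges to 05:16–12:19, 13:03–15:35, 16:46–16:55.
07:46–09:31 overlaps B on 07:46–09:31.
10:46–17:34 overlaps B on 10:46–12:19, 13:03–15:35, 16:46–16:55.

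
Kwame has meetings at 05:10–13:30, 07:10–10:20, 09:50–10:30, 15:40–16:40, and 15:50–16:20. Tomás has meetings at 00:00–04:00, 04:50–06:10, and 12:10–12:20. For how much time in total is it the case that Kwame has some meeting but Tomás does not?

8 h 10 min

A, merged: 05:10–13:30, 15:40–16:40.
A \ B = 06:10–12:10, 12:20–13:30, 15:40–16:40.
Total: 6 h + 1 h 10 min + 1 h = 8 h 10 min.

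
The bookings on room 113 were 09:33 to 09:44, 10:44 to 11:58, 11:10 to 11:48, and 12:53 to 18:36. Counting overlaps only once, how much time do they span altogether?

7 h 8 min

Merged: 09:33–09:44, 10:44–11:58, 12:53–18:36.
Lengths: 11 min + 1 h 14 min + 5 h 43 min = 7 h 8 min.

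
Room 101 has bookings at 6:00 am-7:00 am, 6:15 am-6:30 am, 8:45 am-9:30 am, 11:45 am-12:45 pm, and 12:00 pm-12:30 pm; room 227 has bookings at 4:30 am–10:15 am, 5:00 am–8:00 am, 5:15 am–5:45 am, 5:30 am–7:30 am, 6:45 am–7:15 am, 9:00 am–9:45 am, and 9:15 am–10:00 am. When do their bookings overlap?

Merge the first list: 6:00 am-7:00 am, 8:45 am-9:30 am, 11:45 am-12:45 pm.
Merge the second list: 4:30 am-10:15 am.
6:00 am-7:00 am meets the second set on 6:00 am-7:00 am.
8:45 am-9:30 am meets the second set on 8:45 am-9:30 am.
11:45 am-12:45 pm: no overlap with the second set.

6:00 am-7:00 am, 8:45 am-9:30 am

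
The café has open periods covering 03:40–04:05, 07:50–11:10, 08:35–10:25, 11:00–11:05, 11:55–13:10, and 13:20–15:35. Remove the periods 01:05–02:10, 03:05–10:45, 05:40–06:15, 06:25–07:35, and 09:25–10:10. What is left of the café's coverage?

First set merges to 03:40–04:05, 07:50–11:10, 11:55–13:10, 13:20–15:35.
Second set merges to 01:05–02:10, 03:05–10:45.
03:40–04:05: entirely removed.
07:50–11:10 \ B = 10:45–11:10.
11:55–13:10: nothing removed.
13:20–15:35: nothing removed.

10:45–11:10, 11:55–13:10, 13:20–15:35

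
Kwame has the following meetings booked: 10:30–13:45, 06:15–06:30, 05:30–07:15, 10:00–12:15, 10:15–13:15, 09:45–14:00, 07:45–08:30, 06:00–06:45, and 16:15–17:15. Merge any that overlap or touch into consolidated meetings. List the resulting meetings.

Sort by start: 05:30–07:15, 06:00–06:45, 06:15–06:30, 07:45–08:30, 09:45–14:00, 10:00–12:15, 10:15–13:15, 10:30–13:45, 16:15–17:15.
06:00–06:45 overlaps/touches 05:30–07:15 → extend to 05:30–07:15.
06:15–06:30 overlaps/touches 05:30–07:15 → extend to 05:30–07:15.
07:45–08:30 is disjoint → start new block.
09:45–14:00 is disjoint → start new block.
10:00–12:15 overlaps/touches 09:45–14:00 → extend to 09:45–14:00.
10:15–13:15 overlaps/touches 09:45–14:00 → extend to 09:45–14:00.
10:30–13:45 overlaps/touches 09:45–14:00 → extend to 09:45–14:00.
16:15–17:15 is disjoint → start new block.

05:30–07:15, 07:45–08:30, 09:45–14:00, 16:15–17:15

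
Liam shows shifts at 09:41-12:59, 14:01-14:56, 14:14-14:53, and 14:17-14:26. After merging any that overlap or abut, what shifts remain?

09:41–12:59, 14:01–14:56

14:01–14:56 is disjoint → start new block.
14:14–14:53 overlaps/touches 14:01–14:56 → extend to 14:01–14:56.
14:17–14:26 overlaps/touches 14:01–14:56 → extend to 14:01–14:56.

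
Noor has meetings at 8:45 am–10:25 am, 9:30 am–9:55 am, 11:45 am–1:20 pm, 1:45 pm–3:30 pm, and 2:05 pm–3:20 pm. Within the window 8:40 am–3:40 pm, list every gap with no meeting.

8:40 am-8:45 am, 10:25 am-11:45 am, 1:20 pm-1:45 pm, 3:30 pm-3:40 pm

After merging, the occupied span is 8:45 am-10:25 am, 11:45 am-1:20 pm, 1:45 pm-3:30 pm.
Uncovered inside 8:40 am-3:40 pm: 8:40 am-8:45 am, 10:25 am-11:45 am, 1:20 pm-1:45 pm, 3:30 pm-3:40 pm.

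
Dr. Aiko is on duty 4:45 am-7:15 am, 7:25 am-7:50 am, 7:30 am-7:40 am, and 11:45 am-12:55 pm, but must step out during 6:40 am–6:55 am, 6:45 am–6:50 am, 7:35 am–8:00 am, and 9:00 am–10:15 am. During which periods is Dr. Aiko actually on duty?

First set merges to 4:45 am-7:15 am, 7:25 am-7:50 am, 11:45 am-12:55 pm.
Second set merges to 6:40 am-6:55 am, 7:35 am-8:00 am, 9:00 am-10:15 am.
4:45 am-7:15 am \ B = 4:45 am-6:40 am, 6:55 am-7:15 am.
7:25 am-7:50 am \ B = 7:25 am-7:35 am.
11:45 am-12:55 pm: nothing removed.

4:45 am-6:40 am, 6:55 am-7:15 am, 7:25 am-7:35 am, 11:45 am-12:55 pm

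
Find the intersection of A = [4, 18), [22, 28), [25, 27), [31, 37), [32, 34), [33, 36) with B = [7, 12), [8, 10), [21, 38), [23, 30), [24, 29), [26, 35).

First set merges to [4, 18), [22, 28), [31, 37).
Second set merges to [7, 12), [21, 38).
[4, 18) overlaps B on [7, 12).
[22, 28) overlaps B on [22, 28).
[31, 37) overlaps B on [31, 37).

[7, 12) ∪ [22, 28) ∪ [31, 37)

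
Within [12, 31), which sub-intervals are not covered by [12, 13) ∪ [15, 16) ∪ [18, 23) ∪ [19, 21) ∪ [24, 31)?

[13, 15) ∪ [16, 18) ∪ [23, 24)

Covered (merged): [12, 13), [15, 16), [18, 23), [24, 31).
Complement within [12, 31): [13, 15), [16, 18), [23, 24).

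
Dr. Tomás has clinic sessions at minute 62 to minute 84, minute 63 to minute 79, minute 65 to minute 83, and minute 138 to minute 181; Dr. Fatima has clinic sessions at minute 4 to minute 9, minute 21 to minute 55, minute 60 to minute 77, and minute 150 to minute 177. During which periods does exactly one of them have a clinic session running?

minute 4 to minute 9, minute 21 to minute 55, minute 60 to minute 62, minute 77 to minute 84, minute 138 to minute 150, minute 177 to minute 181

A, merged: minute 62 to minute 84, minute 138 to minute 181.
Only in the first: minute 77 to minute 84, minute 138 to minute 150, minute 177 to minute 181.
Only in the second: minute 4 to minute 9, minute 21 to minute 55, minute 60 to minute 62.
Together these are the periods covered by exactly one.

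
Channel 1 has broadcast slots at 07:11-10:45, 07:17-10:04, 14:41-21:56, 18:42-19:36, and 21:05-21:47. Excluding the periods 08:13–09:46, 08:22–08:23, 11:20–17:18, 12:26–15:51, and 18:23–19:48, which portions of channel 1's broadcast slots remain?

Merge the first list: 07:11–10:45, 14:41–21:56.
Merge the second list: 08:13–09:46, 11:20–17:18, 18:23–19:48.
07:11–10:45 \ B = 07:11–08:13, 09:46–10:45.
14:41–21:56 \ B = 17:18–18:23, 19:48–21:56.

07:11–08:13, 09:46–10:45, 17:18–18:23, 19:48–21:56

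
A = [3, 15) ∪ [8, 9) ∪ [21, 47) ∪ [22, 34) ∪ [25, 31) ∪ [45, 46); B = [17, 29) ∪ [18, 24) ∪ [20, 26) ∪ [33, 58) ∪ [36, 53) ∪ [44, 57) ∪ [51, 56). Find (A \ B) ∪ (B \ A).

[3, 15) ∪ [17, 21) ∪ [29, 33) ∪ [47, 58)

A, merged: [3, 15), [21, 47).
B, merged: [17, 29), [33, 58).
Only in the first: [3, 15), [29, 33).
Only in the second: [17, 21), [47, 58).
Together these are the periods covered by exactly one.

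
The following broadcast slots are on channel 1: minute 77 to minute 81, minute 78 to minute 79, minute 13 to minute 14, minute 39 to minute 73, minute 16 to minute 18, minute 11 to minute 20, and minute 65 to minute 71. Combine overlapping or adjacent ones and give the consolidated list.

minute 11 to minute 20, minute 39 to minute 73, minute 77 to minute 81

Sort by start: minute 11 to minute 20, minute 13 to minute 14, minute 16 to minute 18, minute 39 to minute 73, minute 65 to minute 71, minute 77 to minute 81, minute 78 to minute 79.
minute 13 to minute 14 overlaps/touches minute 11 to minute 20 → extend to minute 11 to minute 20.
minute 16 to minute 18 overlaps/touches minute 11 to minute 20 → extend to minute 11 to minute 20.
minute 39 to minute 73 is disjoint → start new block.
minute 65 to minute 71 overlaps/touches minute 39 to minute 73 → extend to minute 39 to minute 73.
minute 77 to minute 81 is disjoint → start new block.
minute 78 to minute 79 overlaps/touches minute 77 to minute 81 → extend to minute 77 to minute 81.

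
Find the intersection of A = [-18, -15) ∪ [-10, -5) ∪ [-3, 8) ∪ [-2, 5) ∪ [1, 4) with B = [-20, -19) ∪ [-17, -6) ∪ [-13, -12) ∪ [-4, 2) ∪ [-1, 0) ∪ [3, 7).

Merge the first list: [-18, -15), [-10, -5), [-3, 8).
Merge the second list: [-20, -19), [-17, -6), [-4, 2), [3, 7).
[-18, -15) meets the second set on [-17, -15).
[-10, -5) meets the second set on [-10, -6).
[-3, 8) meets the second set on [-3, 2), [3, 7).

[-17, -15) ∪ [-10, -6) ∪ [-3, 2) ∪ [3, 7)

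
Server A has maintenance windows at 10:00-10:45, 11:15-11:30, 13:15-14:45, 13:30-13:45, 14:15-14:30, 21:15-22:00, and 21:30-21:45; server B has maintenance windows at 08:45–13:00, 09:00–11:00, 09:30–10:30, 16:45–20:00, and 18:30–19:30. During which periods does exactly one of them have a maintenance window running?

Merge the first list: 10:00–10:45, 11:15–11:30, 13:15–14:45, 21:15–22:00.
Merge the second list: 08:45–13:00, 16:45–20:00.
A \ B = 13:15–14:45, 21:15–22:00.
B \ A = 08:45–10:00, 10:45–11:15, 11:30–13:00, 16:45–20:00.
Union of the two gives the symmetric difference.

08:45–10:00, 10:45–11:15, 11:30–13:00, 13:15–14:45, 16:45–20:00, 21:15–22:00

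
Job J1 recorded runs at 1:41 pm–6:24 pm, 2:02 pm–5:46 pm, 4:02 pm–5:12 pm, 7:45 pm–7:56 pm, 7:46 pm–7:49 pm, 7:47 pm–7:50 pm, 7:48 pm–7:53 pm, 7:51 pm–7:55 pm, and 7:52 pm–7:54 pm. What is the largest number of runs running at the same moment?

4

At 7:48 pm, 4 of the intervals are simultaneously active.
No point has more.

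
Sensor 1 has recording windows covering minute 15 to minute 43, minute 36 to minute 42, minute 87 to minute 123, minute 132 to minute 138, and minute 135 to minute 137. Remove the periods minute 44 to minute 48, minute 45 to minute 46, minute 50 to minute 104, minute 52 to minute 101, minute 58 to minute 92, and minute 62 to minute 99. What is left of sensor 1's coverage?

A, merged: minute 15 to minute 43, minute 87 to minute 123, minute 132 to minute 138.
B, merged: minute 44 to minute 48, minute 50 to minute 104.
minute 15 to minute 43: no B overlap → unchanged.
minute 87 to minute 123 minus B → minute 104 to minute 123.
minute 132 to minute 138: no B overlap → unchanged.

minute 15 to minute 43, minute 104 to minute 123, minute 132 to minute 138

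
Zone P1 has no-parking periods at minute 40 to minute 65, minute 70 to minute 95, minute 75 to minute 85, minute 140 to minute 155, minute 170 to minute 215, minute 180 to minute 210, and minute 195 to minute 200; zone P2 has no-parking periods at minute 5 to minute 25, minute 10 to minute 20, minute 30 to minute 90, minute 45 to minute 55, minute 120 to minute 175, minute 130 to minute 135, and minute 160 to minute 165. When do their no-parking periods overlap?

minute 40 to minute 65, minute 70 to minute 90, minute 140 to minute 155, minute 170 to minute 175

Merge the first list: minute 40 to minute 65, minute 70 to minute 95, minute 140 to minute 155, minute 170 to minute 215.
Merge the second list: minute 5 to minute 25, minute 30 to minute 90, minute 120 to minute 175.
minute 40 to minute 65 meets the second set on minute 40 to minute 65.
minute 70 to minute 95 meets the second set on minute 70 to minute 90.
minute 140 to minute 155 meets the second set on minute 140 to minute 155.
minute 170 to minute 215 meets the second set on minute 170 to minute 175.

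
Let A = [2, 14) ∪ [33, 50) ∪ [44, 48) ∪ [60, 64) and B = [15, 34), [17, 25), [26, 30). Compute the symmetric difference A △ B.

[2, 14) ∪ [15, 33) ∪ [34, 50) ∪ [60, 64)

First set merges to [2, 14), [33, 50), [60, 64).
Second set merges to [15, 34).
A \ B = [2, 14), [34, 50), [60, 64).
B \ A = [15, 33).
Union of the two gives the symmetric difference.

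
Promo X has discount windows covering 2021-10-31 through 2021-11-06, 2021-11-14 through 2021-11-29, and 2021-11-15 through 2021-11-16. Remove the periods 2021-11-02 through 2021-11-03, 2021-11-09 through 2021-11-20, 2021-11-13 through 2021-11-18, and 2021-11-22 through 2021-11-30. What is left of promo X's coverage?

2021-10-31 through 2021-11-01, 2021-11-04 through 2021-11-06, 2021-11-21 through 2021-11-21

First set merges to 2021-10-31 through 2021-11-06, 2021-11-14 through 2021-11-29.
Second set merges to 2021-11-02 through 2021-11-03, 2021-11-09 through 2021-11-20, 2021-11-22 through 2021-11-30.
2021-10-31 through 2021-11-06 minus B → 2021-10-31 through 2021-11-01, 2021-11-04 through 2021-11-06.
2021-11-14 through 2021-11-29 minus B → 2021-11-21 through 2021-11-21.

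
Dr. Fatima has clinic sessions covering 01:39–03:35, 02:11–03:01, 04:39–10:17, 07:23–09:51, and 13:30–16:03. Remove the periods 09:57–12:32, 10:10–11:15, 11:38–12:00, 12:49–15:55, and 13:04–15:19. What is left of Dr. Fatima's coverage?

01:39–03:35, 04:39–09:57, 15:55–16:03

A, merged: 01:39–03:35, 04:39–10:17, 13:30–16:03.
B, merged: 09:57–12:32, 12:49–15:55.
01:39–03:35 is untouched.
04:39–10:17 with B removed leaves 04:39–09:57.
13:30–16:03 with B removed leaves 15:55–16:03.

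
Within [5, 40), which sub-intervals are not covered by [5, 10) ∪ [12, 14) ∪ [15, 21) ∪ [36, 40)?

The merged coverage is [5, 10), [12, 14), [15, 21), [36, 40).
Uncovered inside [5, 40): [10, 12), [14, 15), [21, 36).

[10, 12) ∪ [14, 15) ∪ [21, 36)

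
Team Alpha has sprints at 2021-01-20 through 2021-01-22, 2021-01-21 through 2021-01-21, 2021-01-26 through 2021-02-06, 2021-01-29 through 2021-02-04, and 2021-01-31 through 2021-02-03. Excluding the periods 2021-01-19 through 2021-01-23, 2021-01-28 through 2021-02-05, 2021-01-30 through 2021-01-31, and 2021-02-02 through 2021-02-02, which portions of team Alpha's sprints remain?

2021-01-26 through 2021-01-27, 2021-02-06 through 2021-02-06

Merge the first list: 2021-01-20 through 2021-01-22, 2021-01-26 through 2021-02-06.
Merge the second list: 2021-01-19 through 2021-01-23, 2021-01-28 through 2021-02-05.
2021-01-20 through 2021-01-22: fully covered by B → removed.
2021-01-26 through 2021-02-06 minus B → 2021-01-26 through 2021-01-27, 2021-02-06 through 2021-02-06.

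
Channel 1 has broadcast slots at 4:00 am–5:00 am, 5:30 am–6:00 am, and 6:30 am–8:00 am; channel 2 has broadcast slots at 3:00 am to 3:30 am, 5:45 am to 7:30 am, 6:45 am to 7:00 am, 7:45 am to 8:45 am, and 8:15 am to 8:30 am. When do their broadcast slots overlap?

Merge the second list: 3:00 am-3:30 am, 5:45 am-7:30 am, 7:45 am-8:45 am.
4:00 am-5:00 am falls entirely outside B.
5:30 am-6:00 am overlaps B on 5:45 am-6:00 am.
6:30 am-8:00 am overlaps B on 6:30 am-7:30 am, 7:45 am-8:00 am.

5:45 am-6:00 am, 6:30 am-7:30 am, 7:45 am-8:00 am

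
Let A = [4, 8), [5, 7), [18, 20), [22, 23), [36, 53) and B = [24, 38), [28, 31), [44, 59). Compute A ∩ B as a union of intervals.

[36, 38) ∪ [44, 53)

Merge the first list: [4, 8), [18, 20), [22, 23), [36, 53).
Merge the second list: [24, 38), [44, 59).
[4, 8) falls entirely outside B.
[18, 20) falls entirely outside B.
[22, 23) falls entirely outside B.
[36, 53) overlaps B on [36, 38), [44, 53).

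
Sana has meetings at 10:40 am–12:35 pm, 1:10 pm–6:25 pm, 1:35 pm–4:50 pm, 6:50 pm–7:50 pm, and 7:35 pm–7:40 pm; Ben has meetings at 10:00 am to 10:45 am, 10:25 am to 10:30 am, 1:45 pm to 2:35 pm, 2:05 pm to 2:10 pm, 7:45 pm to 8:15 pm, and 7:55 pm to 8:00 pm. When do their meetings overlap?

A, merged: 10:40 am–12:35 pm, 1:10 pm–6:25 pm, 6:50 pm–7:50 pm.
B, merged: 10:00 am–10:45 am, 1:45 pm–2:35 pm, 7:45 pm–8:15 pm.
10:40 am–12:35 pm overlaps B on 10:40 am–10:45 am.
1:10 pm–6:25 pm overlaps B on 1:45 pm–2:35 pm.
6:50 pm–7:50 pm overlaps B on 7:45 pm–7:50 pm.

10:40 am–10:45 am, 1:45 pm–2:35 pm, 7:45 pm–7:50 pm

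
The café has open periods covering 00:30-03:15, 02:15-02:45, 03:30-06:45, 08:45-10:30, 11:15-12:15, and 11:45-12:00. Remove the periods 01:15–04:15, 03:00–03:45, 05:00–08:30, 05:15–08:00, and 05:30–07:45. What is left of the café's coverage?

First set merges to 00:30–03:15, 03:30–06:45, 08:45–10:30, 11:15–12:15.
Second set merges to 01:15–04:15, 05:00–08:30.
00:30–03:15 \ B = 00:30–01:15.
03:30–06:45 \ B = 04:15–05:00.
08:45–10:30: nothing removed.
11:15–12:15: nothing removed.

00:30–01:15, 04:15–05:00, 08:45–10:30, 11:15–12:15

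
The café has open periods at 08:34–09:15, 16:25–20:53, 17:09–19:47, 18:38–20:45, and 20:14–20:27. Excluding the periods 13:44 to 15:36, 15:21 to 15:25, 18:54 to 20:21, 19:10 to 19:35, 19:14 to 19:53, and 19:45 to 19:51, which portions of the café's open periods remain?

Merge the first list: 08:34-09:15, 16:25-20:53.
Merge the second list: 13:44-15:36, 18:54-20:21.
08:34-09:15: no B overlap → unchanged.
16:25-20:53 minus B → 16:25-18:54, 20:21-20:53.

08:34-09:15, 16:25-18:54, 20:21-20:53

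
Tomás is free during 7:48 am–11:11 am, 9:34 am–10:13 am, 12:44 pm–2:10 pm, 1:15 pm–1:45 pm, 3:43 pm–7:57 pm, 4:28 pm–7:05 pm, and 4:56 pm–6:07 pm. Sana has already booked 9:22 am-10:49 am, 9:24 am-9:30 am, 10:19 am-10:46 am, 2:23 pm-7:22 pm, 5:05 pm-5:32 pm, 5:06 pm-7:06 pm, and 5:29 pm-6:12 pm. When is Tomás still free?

First set merges to 7:48 am–11:11 am, 12:44 pm–2:10 pm, 3:43 pm–7:57 pm.
Second set merges to 9:22 am–10:49 am, 2:23 pm–7:22 pm.
7:48 am–11:11 am \ B = 7:48 am–9:22 am, 10:49 am–11:11 am.
12:44 pm–2:10 pm: nothing removed.
3:43 pm–7:57 pm \ B = 7:22 pm–7:57 pm.

7:48 am–9:22 am, 10:49 am–11:11 am, 12:44 pm–2:10 pm, 7:22 pm–7:57 pm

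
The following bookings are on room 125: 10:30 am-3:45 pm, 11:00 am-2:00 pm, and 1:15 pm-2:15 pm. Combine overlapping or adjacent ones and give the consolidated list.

11:00 am–2:00 pm overlaps/touches 10:30 am–3:45 pm → extend to 10:30 am–3:45 pm.
1:15 pm–2:15 pm overlaps/touches 10:30 am–3:45 pm → extend to 10:30 am–3:45 pm.

10:30 am–3:45 pm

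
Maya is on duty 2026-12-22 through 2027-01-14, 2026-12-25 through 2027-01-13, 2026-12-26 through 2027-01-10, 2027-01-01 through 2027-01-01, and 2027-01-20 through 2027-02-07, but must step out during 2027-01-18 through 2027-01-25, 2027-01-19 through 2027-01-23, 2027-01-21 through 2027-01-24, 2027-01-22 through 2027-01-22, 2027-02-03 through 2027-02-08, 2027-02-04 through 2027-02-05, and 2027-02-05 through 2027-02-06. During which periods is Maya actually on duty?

2026-12-22 through 2027-01-14, 2027-01-26 through 2027-02-02

First set merges to 2026-12-22 through 2027-01-14, 2027-01-20 through 2027-02-07.
Second set merges to 2027-01-18 through 2027-01-25, 2027-02-03 through 2027-02-08.
2026-12-22 through 2027-01-14: no B overlap → unchanged.
2027-01-20 through 2027-02-07 minus B → 2027-01-26 through 2027-02-02.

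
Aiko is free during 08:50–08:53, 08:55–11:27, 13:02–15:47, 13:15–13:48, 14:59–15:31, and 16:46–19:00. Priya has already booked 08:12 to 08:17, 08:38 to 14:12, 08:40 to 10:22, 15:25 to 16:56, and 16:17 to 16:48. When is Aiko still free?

Merge the first list: 08:50-08:53, 08:55-11:27, 13:02-15:47, 16:46-19:00.
Merge the second list: 08:12-08:17, 08:38-14:12, 15:25-16:56.
08:50-08:53: fully covered by B → removed.
08:55-11:27: fully covered by B → removed.
13:02-15:47 minus B → 14:12-15:25.
16:46-19:00 minus B → 16:56-19:00.

14:12-15:25, 16:56-19:00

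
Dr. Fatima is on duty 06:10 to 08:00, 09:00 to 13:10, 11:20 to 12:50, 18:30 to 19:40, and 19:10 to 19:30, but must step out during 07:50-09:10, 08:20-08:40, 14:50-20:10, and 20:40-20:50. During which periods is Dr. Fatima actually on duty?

06:10-07:50, 09:10-13:10

A, merged: 06:10-08:00, 09:00-13:10, 18:30-19:40.
B, merged: 07:50-09:10, 14:50-20:10, 20:40-20:50.
06:10-08:00 minus B → 06:10-07:50.
09:00-13:10 minus B → 09:10-13:10.
18:30-19:40: fully covered by B → removed.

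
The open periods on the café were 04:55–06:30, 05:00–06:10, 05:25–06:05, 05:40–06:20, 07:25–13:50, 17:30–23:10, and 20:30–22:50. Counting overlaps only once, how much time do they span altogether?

Merged: 04:55-06:30, 07:25-13:50, 17:30-23:10.
Lengths: 1 h 35 min + 6 h 25 min + 5 h 40 min = 13 h 40 min.

13 h 40 min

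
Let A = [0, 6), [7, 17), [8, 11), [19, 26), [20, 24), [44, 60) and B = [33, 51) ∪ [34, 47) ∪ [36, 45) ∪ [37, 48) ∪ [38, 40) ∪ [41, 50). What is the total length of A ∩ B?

First set merges to [0, 6), [7, 17), [19, 26), [44, 60).
Second set merges to [33, 51).
A ∩ B = [44, 51).
Total: 7.

7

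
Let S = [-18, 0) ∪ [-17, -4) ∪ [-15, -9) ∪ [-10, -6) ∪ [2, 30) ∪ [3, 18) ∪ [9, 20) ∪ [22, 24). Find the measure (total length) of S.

Merged: [-18, 0), [2, 30).
Lengths: 18 + 28 = 46.

46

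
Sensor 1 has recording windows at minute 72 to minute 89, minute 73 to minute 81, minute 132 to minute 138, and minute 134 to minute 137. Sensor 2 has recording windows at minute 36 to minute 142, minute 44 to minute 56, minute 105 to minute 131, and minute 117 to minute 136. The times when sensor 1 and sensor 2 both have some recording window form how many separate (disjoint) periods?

First set merges to minute 72 to minute 89, minute 132 to minute 138.
Second set merges to minute 36 to minute 142.
A ∩ B = minute 72 to minute 89, minute 132 to minute 138.
That is 2 disjoint pieces.

2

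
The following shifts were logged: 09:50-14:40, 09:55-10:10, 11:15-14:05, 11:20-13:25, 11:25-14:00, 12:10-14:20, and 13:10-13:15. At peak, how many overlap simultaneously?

6

Sweep endpoints in order; track running count of active intervals.
Peak of 6 reached at 13:10.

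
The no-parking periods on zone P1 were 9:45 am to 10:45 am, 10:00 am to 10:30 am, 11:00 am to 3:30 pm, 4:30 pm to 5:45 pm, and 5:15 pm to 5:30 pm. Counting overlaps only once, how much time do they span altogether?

Merged: 9:45 am–10:45 am, 11:00 am–3:30 pm, 4:30 pm–5:45 pm.
Lengths: 1 h + 4 h 30 min + 1 h 15 min = 6 h 45 min.

6 h 45 min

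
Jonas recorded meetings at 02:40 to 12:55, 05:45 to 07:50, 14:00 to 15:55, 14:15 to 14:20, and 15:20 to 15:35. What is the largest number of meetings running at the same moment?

At 05:45, 2 of the intervals are simultaneously active.
No point has more.

2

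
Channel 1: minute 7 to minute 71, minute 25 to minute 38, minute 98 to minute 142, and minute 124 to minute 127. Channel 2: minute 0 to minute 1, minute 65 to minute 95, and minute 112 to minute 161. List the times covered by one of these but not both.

minute 0 to minute 1, minute 7 to minute 65, minute 71 to minute 95, minute 98 to minute 112, minute 142 to minute 161

Merge the first list: minute 7 to minute 71, minute 98 to minute 142.
A but not B: minute 7 to minute 65, minute 98 to minute 112.
B but not A: minute 0 to minute 1, minute 71 to minute 95, minute 142 to minute 161.
Combining gives A △ B.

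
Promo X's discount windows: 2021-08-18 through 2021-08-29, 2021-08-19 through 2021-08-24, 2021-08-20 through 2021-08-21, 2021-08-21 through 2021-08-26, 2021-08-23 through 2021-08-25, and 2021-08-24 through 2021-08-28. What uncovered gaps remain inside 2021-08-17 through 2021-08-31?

The merged coverage is 2021-08-18 through 2021-08-29.
Complement within 2021-08-17 through 2021-08-31: 2021-08-17 through 2021-08-17, 2021-08-30 through 2021-08-31.

2021-08-17 through 2021-08-17, 2021-08-30 through 2021-08-31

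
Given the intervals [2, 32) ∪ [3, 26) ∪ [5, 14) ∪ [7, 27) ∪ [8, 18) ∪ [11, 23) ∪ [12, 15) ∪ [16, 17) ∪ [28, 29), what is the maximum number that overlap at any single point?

Sweep endpoints in order; track running count of active intervals.
Peak of 7 reached at 12.

7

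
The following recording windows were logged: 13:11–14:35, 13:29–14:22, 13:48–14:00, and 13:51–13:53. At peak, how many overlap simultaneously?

At 13:51, 4 of the intervals are simultaneously active.
No point has more.

4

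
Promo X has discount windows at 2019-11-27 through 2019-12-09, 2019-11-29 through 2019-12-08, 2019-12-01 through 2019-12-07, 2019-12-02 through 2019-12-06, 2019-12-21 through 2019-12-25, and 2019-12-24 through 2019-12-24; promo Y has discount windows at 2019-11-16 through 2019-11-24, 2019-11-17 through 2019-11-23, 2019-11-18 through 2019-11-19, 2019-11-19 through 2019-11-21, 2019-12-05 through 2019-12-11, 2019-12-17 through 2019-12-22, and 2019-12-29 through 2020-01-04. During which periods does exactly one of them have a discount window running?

2019-11-16 through 2019-11-24, 2019-11-27 through 2019-12-04, 2019-12-10 through 2019-12-11, 2019-12-17 through 2019-12-20, 2019-12-23 through 2019-12-25, 2019-12-29 through 2020-01-04

First set merges to 2019-11-27 through 2019-12-09, 2019-12-21 through 2019-12-25.
Second set merges to 2019-11-16 through 2019-11-24, 2019-12-05 through 2019-12-11, 2019-12-17 through 2019-12-22, 2019-12-29 through 2020-01-04.
Only in the first: 2019-11-27 through 2019-12-04, 2019-12-23 through 2019-12-25.
Only in the second: 2019-11-16 through 2019-11-24, 2019-12-10 through 2019-12-11, 2019-12-17 through 2019-12-20, 2019-12-29 through 2020-01-04.
Together these are the periods covered by exactly one.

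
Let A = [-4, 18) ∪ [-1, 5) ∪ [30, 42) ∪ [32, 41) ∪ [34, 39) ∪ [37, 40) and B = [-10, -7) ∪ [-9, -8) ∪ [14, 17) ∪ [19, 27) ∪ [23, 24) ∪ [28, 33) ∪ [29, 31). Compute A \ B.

[-4, 14) ∪ [17, 18) ∪ [33, 42)

First set merges to [-4, 18), [30, 42).
Second set merges to [-10, -7), [14, 17), [19, 27), [28, 33).
[-4, 18) \ B = [-4, 14), [17, 18).
[30, 42) \ B = [33, 42).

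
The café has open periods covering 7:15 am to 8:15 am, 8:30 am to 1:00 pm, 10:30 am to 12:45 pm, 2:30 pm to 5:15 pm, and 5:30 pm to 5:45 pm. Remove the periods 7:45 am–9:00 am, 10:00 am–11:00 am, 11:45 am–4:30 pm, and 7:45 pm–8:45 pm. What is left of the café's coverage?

First set merges to 7:15 am–8:15 am, 8:30 am–1:00 pm, 2:30 pm–5:15 pm, 5:30 pm–5:45 pm.
7:15 am–8:15 am minus B → 7:15 am–7:45 am.
8:30 am–1:00 pm minus B → 9:00 am–10:00 am, 11:00 am–11:45 am.
2:30 pm–5:15 pm minus B → 4:30 pm–5:15 pm.
5:30 pm–5:45 pm: no B overlap → unchanged.

7:15 am–7:45 am, 9:00 am–10:00 am, 11:00 am–11:45 am, 4:30 pm–5:15 pm, 5:30 pm–5:45 pm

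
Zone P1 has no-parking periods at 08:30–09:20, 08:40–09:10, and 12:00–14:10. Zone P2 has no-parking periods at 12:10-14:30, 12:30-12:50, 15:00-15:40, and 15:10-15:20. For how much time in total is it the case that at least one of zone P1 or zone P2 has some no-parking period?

A, merged: 08:30–09:20, 12:00–14:10.
B, merged: 12:10–14:30, 15:00–15:40.
A ∪ B = 08:30–09:20, 12:00–14:30, 15:00–15:40.
Total: 50 min + 2 h 30 min + 40 min = 4 h.

4 h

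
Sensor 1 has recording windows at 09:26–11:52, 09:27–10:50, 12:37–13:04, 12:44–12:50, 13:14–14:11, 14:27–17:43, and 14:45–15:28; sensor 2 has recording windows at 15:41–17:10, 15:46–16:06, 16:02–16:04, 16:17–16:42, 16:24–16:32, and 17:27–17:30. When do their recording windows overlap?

A, merged: 09:26–11:52, 12:37–13:04, 13:14–14:11, 14:27–17:43.
B, merged: 15:41–17:10, 17:27–17:30.
09:26–11:52: no overlap with the second set.
12:37–13:04: no overlap with the second set.
13:14–14:11: no overlap with the second set.
14:27–17:43 meets the second set on 15:41–17:10, 17:27–17:30.

15:41–17:10, 17:27–17:30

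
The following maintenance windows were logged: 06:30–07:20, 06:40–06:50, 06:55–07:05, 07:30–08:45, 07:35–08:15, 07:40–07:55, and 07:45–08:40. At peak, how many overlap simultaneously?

Walk the sorted start/end points keeping a running depth.
The depth first hits 4 at 07:45.

4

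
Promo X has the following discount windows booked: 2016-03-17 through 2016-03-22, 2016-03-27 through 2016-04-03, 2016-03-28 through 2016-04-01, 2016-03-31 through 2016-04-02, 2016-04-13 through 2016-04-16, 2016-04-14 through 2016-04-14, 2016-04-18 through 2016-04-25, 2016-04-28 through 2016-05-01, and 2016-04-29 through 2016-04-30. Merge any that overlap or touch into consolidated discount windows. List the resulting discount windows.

2016-03-17 through 2016-03-22, 2016-03-27 through 2016-04-03, 2016-04-13 through 2016-04-16, 2016-04-18 through 2016-04-25, 2016-04-28 through 2016-05-01

2016-03-27 through 2016-04-03 is disjoint → start new block.
2016-03-28 through 2016-04-01 overlaps/touches 2016-03-27 through 2016-04-03 → extend to 2016-03-27 through 2016-04-03.
2016-03-31 through 2016-04-02 overlaps/touches 2016-03-27 through 2016-04-03 → extend to 2016-03-27 through 2016-04-03.
2016-04-13 through 2016-04-16 is disjoint → start new block.
2016-04-14 through 2016-04-14 overlaps/touches 2016-04-13 through 2016-04-16 → extend to 2016-04-13 through 2016-04-16.
2016-04-18 through 2016-04-25 is disjoint → start new block.
2016-04-28 through 2016-05-01 is disjoint → start new block.
2016-04-29 through 2016-04-30 overlaps/touches 2016-04-28 through 2016-05-01 → extend to 2016-04-28 through 2016-05-01.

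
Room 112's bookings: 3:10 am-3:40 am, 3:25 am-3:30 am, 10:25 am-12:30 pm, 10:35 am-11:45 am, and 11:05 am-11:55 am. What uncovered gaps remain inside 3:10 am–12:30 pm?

3:40 am–10:25 am

Covered (merged): 3:10 am–3:40 am, 10:25 am–12:30 pm.
Uncovered inside 3:10 am–12:30 pm: 3:40 am–10:25 am.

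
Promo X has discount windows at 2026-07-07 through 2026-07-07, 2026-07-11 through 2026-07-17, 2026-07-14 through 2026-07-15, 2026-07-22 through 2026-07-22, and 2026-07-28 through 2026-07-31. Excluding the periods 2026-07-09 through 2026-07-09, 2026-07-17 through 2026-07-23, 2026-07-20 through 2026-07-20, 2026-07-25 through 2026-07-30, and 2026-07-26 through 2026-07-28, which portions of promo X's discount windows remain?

2026-07-07 through 2026-07-07, 2026-07-11 through 2026-07-16, 2026-07-31 through 2026-07-31

Merge the first list: 2026-07-07 through 2026-07-07, 2026-07-11 through 2026-07-17, 2026-07-22 through 2026-07-22, 2026-07-28 through 2026-07-31.
Merge the second list: 2026-07-09 through 2026-07-09, 2026-07-17 through 2026-07-23, 2026-07-25 through 2026-07-30.
2026-07-07 through 2026-07-07: nothing removed.
2026-07-11 through 2026-07-17 \ B = 2026-07-11 through 2026-07-16.
2026-07-22 through 2026-07-22: entirely removed.
2026-07-28 through 2026-07-31 \ B = 2026-07-31 through 2026-07-31.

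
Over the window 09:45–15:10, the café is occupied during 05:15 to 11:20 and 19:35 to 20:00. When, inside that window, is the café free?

The merged coverage is 05:15–11:20, 19:35–20:00.
Gaps within 09:45–15:10: 11:20–15:10.

11:20–15:10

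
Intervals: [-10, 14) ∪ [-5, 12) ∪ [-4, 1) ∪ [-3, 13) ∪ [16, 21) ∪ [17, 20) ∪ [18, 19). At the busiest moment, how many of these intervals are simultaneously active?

Walk the sorted start/end points keeping a running depth.
The depth first hits 4 at -3.

4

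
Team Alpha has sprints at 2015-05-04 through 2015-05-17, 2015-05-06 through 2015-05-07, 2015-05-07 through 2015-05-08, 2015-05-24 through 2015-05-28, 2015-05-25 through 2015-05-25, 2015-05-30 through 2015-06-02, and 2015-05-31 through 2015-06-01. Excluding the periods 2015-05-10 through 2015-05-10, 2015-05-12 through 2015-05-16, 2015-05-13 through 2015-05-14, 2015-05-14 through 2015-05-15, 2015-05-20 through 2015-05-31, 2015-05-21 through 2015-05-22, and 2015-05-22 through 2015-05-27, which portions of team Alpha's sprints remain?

Merge the first list: 2015-05-04 through 2015-05-17, 2015-05-24 through 2015-05-28, 2015-05-30 through 2015-06-02.
Merge the second list: 2015-05-10 through 2015-05-10, 2015-05-12 through 2015-05-16, 2015-05-20 through 2015-05-31.
2015-05-04 through 2015-05-17 minus B → 2015-05-04 through 2015-05-09, 2015-05-11 through 2015-05-11, 2015-05-17 through 2015-05-17.
2015-05-24 through 2015-05-28: fully covered by B → removed.
2015-05-30 through 2015-06-02 minus B → 2015-06-01 through 2015-06-02.

2015-05-04 through 2015-05-09, 2015-05-11 through 2015-05-11, 2015-05-17 through 2015-05-17, 2015-06-01 through 2015-06-02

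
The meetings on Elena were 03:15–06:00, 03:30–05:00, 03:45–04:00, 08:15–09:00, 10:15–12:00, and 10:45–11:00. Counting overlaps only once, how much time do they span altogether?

5 h 15 min

Merged: 03:15–06:00, 08:15–09:00, 10:15–12:00.
Lengths: 2 h 45 min + 45 min + 1 h 45 min = 5 h 15 min.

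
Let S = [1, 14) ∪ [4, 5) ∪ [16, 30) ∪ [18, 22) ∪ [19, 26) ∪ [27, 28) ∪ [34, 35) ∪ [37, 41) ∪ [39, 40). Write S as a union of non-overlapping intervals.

[1, 14) ∪ [16, 30) ∪ [34, 35) ∪ [37, 41)

[4, 5) overlaps/touches [1, 14) → extend to [1, 14).
[16, 30) is disjoint → start new block.
[18, 22) overlaps/touches [16, 30) → extend to [16, 30).
[19, 26) overlaps/touches [16, 30) → extend to [16, 30).
[27, 28) overlaps/touches [16, 30) → extend to [16, 30).
[34, 35) is disjoint → start new block.
[37, 41) is disjoint → start new block.
[39, 40) overlaps/touches [37, 41) → extend to [37, 41).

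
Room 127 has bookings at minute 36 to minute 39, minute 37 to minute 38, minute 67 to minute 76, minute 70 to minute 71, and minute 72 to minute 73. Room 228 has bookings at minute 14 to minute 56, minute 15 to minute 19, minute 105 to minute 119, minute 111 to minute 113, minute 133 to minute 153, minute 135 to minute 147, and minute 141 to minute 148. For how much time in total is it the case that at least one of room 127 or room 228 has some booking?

Merge the first list: minute 36 to minute 39, minute 67 to minute 76.
Merge the second list: minute 14 to minute 56, minute 105 to minute 119, minute 133 to minute 153.
A ∪ B = minute 14 to minute 56, minute 67 to minute 76, minute 105 to minute 119, minute 133 to minute 153.
Total: 42 minutes + 9 minutes + 14 minutes + 20 minutes = 85 minutes.

85 minutes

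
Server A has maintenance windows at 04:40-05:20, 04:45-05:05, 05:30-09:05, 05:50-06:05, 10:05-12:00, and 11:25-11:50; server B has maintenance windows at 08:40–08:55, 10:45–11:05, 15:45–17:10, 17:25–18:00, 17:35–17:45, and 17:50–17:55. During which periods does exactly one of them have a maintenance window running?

A, merged: 04:40-05:20, 05:30-09:05, 10:05-12:00.
B, merged: 08:40-08:55, 10:45-11:05, 15:45-17:10, 17:25-18:00.
A but not B: 04:40-05:20, 05:30-08:40, 08:55-09:05, 10:05-10:45, 11:05-12:00.
B but not A: 15:45-17:10, 17:25-18:00.
Combining gives A △ B.

04:40-05:20, 05:30-08:40, 08:55-09:05, 10:05-10:45, 11:05-12:00, 15:45-17:10, 17:25-18:00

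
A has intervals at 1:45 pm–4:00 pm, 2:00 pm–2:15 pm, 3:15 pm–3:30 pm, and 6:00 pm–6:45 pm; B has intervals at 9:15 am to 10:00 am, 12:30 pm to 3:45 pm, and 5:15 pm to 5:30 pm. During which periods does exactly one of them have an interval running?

First set merges to 1:45 pm–4:00 pm, 6:00 pm–6:45 pm.
A \ B = 3:45 pm–4:00 pm, 6:00 pm–6:45 pm.
B \ A = 9:15 am–10:00 am, 12:30 pm–1:45 pm, 5:15 pm–5:30 pm.
Union of the two gives the symmetric difference.

9:15 am–10:00 am, 12:30 pm–1:45 pm, 3:45 pm–4:00 pm, 5:15 pm–5:30 pm, 6:00 pm–6:45 pm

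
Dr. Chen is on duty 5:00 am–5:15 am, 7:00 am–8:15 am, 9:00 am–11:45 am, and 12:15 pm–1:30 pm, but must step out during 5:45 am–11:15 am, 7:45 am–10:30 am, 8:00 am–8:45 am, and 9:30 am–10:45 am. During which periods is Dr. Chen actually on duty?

5:00 am–5:15 am, 11:15 am–11:45 am, 12:15 pm–1:30 pm

Second set merges to 5:45 am–11:15 am.
5:00 am–5:15 am is untouched.
7:00 am–8:15 am lies entirely inside B → drops out.
9:00 am–11:45 am with B removed leaves 11:15 am–11:45 am.
12:15 pm–1:30 pm is untouched.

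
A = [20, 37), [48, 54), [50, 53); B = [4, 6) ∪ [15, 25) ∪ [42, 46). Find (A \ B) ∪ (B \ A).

[4, 6) ∪ [15, 20) ∪ [25, 37) ∪ [42, 46) ∪ [48, 54)

A, merged: [20, 37), [48, 54).
Only in the first: [25, 37), [48, 54).
Only in the second: [4, 6), [15, 20), [42, 46).
Together these are the periods covered by exactly one.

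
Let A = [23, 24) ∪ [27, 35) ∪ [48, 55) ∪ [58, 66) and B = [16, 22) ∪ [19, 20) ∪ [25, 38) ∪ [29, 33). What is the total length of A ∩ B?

B, merged: [16, 22), [25, 38).
A ∩ B = [27, 35).
Total: 8.

8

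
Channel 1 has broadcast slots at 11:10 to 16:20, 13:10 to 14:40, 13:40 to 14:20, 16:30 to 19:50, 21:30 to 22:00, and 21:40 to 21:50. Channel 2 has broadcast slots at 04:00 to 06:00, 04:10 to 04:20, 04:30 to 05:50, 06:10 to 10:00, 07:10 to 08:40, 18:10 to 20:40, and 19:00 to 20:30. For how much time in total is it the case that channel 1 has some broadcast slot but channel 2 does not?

First set merges to 11:10-16:20, 16:30-19:50, 21:30-22:00.
Second set merges to 04:00-06:00, 06:10-10:00, 18:10-20:40.
A \ B = 11:10-16:20, 16:30-18:10, 21:30-22:00.
Total: 5 h 10 min + 1 h 40 min + 30 min = 7 h 20 min.

7 h 20 min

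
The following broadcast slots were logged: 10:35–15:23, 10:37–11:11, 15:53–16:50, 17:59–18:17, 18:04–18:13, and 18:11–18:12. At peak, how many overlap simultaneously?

Walk the sorted start/end points keeping a running depth.
The depth first hits 3 at 18:11.

3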